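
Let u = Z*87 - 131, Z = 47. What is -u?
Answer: -3958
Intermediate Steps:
u = 3958 (u = 47*87 - 131 = 4089 - 131 = 3958)
-u = -1*3958 = -3958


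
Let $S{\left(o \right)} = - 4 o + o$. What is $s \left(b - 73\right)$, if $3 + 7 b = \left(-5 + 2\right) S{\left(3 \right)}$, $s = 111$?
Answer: $- \frac{54057}{7} \approx -7722.4$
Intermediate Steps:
$S{\left(o \right)} = - 3 o$
$b = \frac{24}{7}$ ($b = - \frac{3}{7} + \frac{\left(-5 + 2\right) \left(\left(-3\right) 3\right)}{7} = - \frac{3}{7} + \frac{\left(-3\right) \left(-9\right)}{7} = - \frac{3}{7} + \frac{1}{7} \cdot 27 = - \frac{3}{7} + \frac{27}{7} = \frac{24}{7} \approx 3.4286$)
$s \left(b - 73\right) = 111 \left(\frac{24}{7} - 73\right) = 111 \left(- \frac{487}{7}\right) = - \frac{54057}{7}$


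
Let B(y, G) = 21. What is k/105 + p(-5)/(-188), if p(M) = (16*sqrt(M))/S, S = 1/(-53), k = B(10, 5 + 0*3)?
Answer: 1/5 + 212*I*sqrt(5)/47 ≈ 0.2 + 10.086*I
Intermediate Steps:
k = 21
S = -1/53 ≈ -0.018868
p(M) = -848*sqrt(M) (p(M) = (16*sqrt(M))/(-1/53) = (16*sqrt(M))*(-53) = -848*sqrt(M))
k/105 + p(-5)/(-188) = 21/105 - 848*I*sqrt(5)/(-188) = 21*(1/105) - 848*I*sqrt(5)*(-1/188) = 1/5 - 848*I*sqrt(5)*(-1/188) = 1/5 + 212*I*sqrt(5)/47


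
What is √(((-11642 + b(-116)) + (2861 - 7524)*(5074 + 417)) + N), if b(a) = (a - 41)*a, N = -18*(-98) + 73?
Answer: 3*I*√2844014 ≈ 5059.3*I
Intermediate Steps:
N = 1837 (N = 1764 + 73 = 1837)
b(a) = a*(-41 + a) (b(a) = (-41 + a)*a = a*(-41 + a))
√(((-11642 + b(-116)) + (2861 - 7524)*(5074 + 417)) + N) = √(((-11642 - 116*(-41 - 116)) + (2861 - 7524)*(5074 + 417)) + 1837) = √(((-11642 - 116*(-157)) - 4663*5491) + 1837) = √(((-11642 + 18212) - 25604533) + 1837) = √((6570 - 25604533) + 1837) = √(-25597963 + 1837) = √(-25596126) = 3*I*√2844014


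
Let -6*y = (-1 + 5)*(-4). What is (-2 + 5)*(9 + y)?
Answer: 35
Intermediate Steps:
y = 8/3 (y = -(-1 + 5)*(-4)/6 = -2*(-4)/3 = -1/6*(-16) = 8/3 ≈ 2.6667)
(-2 + 5)*(9 + y) = (-2 + 5)*(9 + 8/3) = 3*(35/3) = 35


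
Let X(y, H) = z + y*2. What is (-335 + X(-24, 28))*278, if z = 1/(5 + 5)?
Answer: -532231/5 ≈ -1.0645e+5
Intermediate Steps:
z = 1/10 ≈ 0.10000
X(y, H) = 1/10 + 2*y (X(y, H) = 1/10 + y*2 = 1/10 + 2*y)
(-335 + X(-24, 28))*278 = (-335 + (1/10 + 2*(-24)))*278 = (-335 + (1/10 - 48))*278 = (-335 - 479/10)*278 = -3829/10*278 = -532231/5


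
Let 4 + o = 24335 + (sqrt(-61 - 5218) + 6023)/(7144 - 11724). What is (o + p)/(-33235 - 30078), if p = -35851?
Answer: 52767623/289973540 + I*sqrt(5279)/289973540 ≈ 0.18197 + 2.5056e-7*I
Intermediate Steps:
o = 111429957/4580 - I*sqrt(5279)/4580 (o = -4 + (24335 + (sqrt(-61 - 5218) + 6023)/(7144 - 11724)) = -4 + (24335 + (sqrt(-5279) + 6023)/(-4580)) = -4 + (24335 + (I*sqrt(5279) + 6023)*(-1/4580)) = -4 + (24335 + (6023 + I*sqrt(5279))*(-1/4580)) = -4 + (24335 + (-6023/4580 - I*sqrt(5279)/4580)) = -4 + (111448277/4580 - I*sqrt(5279)/4580) = 111429957/4580 - I*sqrt(5279)/4580 ≈ 24330.0 - 0.015864*I)
(o + p)/(-33235 - 30078) = ((111429957/4580 - I*sqrt(5279)/4580) - 35851)/(-33235 - 30078) = (-52767623/4580 - I*sqrt(5279)/4580)/(-63313) = (-52767623/4580 - I*sqrt(5279)/4580)*(-1/63313) = 52767623/289973540 + I*sqrt(5279)/289973540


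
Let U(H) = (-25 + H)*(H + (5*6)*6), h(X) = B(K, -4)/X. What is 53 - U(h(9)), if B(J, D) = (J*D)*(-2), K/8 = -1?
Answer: 453977/81 ≈ 5604.7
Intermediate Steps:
K = -8 (K = 8*(-1) = -8)
B(J, D) = -2*D*J (B(J, D) = (D*J)*(-2) = -2*D*J)
h(X) = -64/X (h(X) = (-2*(-4)*(-8))/X = -64/X)
U(H) = (-25 + H)*(180 + H) (U(H) = (-25 + H)*(H + 30*6) = (-25 + H)*(H + 180) = (-25 + H)*(180 + H))
53 - U(h(9)) = 53 - (-4500 + (-64/9)**2 + 155*(-64/9)) = 53 - (-4500 + 4096/81 - 9920/9) = 53 - 1*(-449684/81) = 53 + 449684/81 = 453977/81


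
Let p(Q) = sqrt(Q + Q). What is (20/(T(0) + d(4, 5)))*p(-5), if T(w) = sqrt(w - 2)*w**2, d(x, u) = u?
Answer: 4*I*sqrt(10) ≈ 12.649*I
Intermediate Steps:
T(w) = w**2*sqrt(-2 + w) (T(w) = sqrt(-2 + w)*w**2 = w**2*sqrt(-2 + w))
p(Q) = sqrt(2)*sqrt(Q) (p(Q) = sqrt(2*Q) = sqrt(2)*sqrt(Q))
(20/(T(0) + d(4, 5)))*p(-5) = (20/(0**2*sqrt(-2 + 0) + 5))*(sqrt(2)*sqrt(-5)) = (20/(0*sqrt(-2) + 5))*(sqrt(2)*(I*sqrt(5))) = (20/(0*(I*sqrt(2)) + 5))*(I*sqrt(10)) = (20/(0 + 5))*(I*sqrt(10)) = (20/5)*(I*sqrt(10)) = (20*(1/5))*(I*sqrt(10)) = 4*(I*sqrt(10)) = 4*I*sqrt(10)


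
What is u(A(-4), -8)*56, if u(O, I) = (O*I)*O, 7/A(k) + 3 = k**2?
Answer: -21952/169 ≈ -129.89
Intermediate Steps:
A(k) = 7/(-3 + k**2)
u(O, I) = I*O**2 (u(O, I) = (I*O)*O = I*O**2)
u(A(-4), -8)*56 = -8*49/(-3 + (-4)**2)**2*56 = -8*49/(-3 + 16)**2*56 = -8*(7/13)**2*56 = -8*49/169*56 = -392/169*56 = -21952/169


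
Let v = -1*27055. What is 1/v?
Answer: -1/27055 ≈ -3.6962e-5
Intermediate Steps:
v = -27055
1/v = 1/(-27055) = -1/27055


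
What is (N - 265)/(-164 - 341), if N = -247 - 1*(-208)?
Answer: 304/505 ≈ 0.60198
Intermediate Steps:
N = -39 (N = -247 + 208 = -39)
(N - 265)/(-164 - 341) = (-39 - 265)/(-164 - 341) = -304/(-505) = -304*(-1/505) = 304/505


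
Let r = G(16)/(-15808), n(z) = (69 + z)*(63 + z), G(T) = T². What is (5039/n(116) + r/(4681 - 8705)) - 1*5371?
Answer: -44193921626617/8228481430 ≈ -5370.8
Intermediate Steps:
n(z) = (63 + z)*(69 + z)
r = -4/247 (r = 16²/(-15808) = 256*(-1/15808) = -4/247 ≈ -0.016194)
(5039/n(116) + r/(4681 - 8705)) - 1*5371 = (5039/(4347 + 116² + 132*116) - 4/(247*(4681 - 8705))) - 1*5371 = (5039/(4347 + 13456 + 15312) - 4/247/(-4024)) - 5371 = (5039/33115 - 4/247*(-1/4024)) - 5371 = (5039*(1/33115) + 1/248482) - 5371 = (5039/33115 + 1/248482) - 5371 = 1252133913/8228481430 - 5371 = -44193921626617/8228481430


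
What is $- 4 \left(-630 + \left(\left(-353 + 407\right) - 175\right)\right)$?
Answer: $3004$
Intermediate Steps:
$- 4 \left(-630 + \left(\left(-353 + 407\right) - 175\right)\right) = - 4 \left(-630 + \left(54 - 175\right)\right) = - 4 \left(-630 - 121\right) = \left(-4\right) \left(-751\right) = 3004$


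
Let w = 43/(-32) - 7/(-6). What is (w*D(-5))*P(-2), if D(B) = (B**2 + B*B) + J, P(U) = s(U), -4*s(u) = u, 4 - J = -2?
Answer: -119/24 ≈ -4.9583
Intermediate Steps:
J = 6 (J = 4 - 1*(-2) = 4 + 2 = 6)
s(u) = -u/4
w = -17/96 (w = 43*(-1/32) - 7*(-1/6) = -43/32 + 7/6 = -17/96 ≈ -0.17708)
P(U) = -U/4
D(B) = 6 + 2*B**2 (D(B) = (B**2 + B*B) + 6 = (B**2 + B**2) + 6 = 2*B**2 + 6 = 6 + 2*B**2)
(w*D(-5))*P(-2) = (-17*(6 + 2*(-5)**2)/96)*(-1/4*(-2)) = -17*(6 + 2*25)/96*(1/2) = -17*(6 + 50)/96*(1/2) = -17/96*56*(1/2) = -119/12*1/2 = -119/24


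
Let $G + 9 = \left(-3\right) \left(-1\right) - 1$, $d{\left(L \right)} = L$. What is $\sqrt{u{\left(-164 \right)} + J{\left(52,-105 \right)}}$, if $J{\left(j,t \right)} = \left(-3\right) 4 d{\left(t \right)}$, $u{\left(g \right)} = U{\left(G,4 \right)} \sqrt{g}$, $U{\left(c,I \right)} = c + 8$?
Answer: $\sqrt{1260 + 2 i \sqrt{41}} \approx 35.497 + 0.1804 i$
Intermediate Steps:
$G = -7$ ($G = -9 - -2 = -9 + \left(3 - 1\right) = -9 + 2 = -7$)
$U{\left(c,I \right)} = 8 + c$
$u{\left(g \right)} = \sqrt{g}$ ($u{\left(g \right)} = \left(8 - 7\right) \sqrt{g} = 1 \sqrt{g} = \sqrt{g}$)
$J{\left(j,t \right)} = - 12 t$ ($J{\left(j,t \right)} = \left(-3\right) 4 t = - 12 t$)
$\sqrt{u{\left(-164 \right)} + J{\left(52,-105 \right)}} = \sqrt{\sqrt{-164} - -1260} = \sqrt{2 i \sqrt{41} + 1260} = \sqrt{1260 + 2 i \sqrt{41}}$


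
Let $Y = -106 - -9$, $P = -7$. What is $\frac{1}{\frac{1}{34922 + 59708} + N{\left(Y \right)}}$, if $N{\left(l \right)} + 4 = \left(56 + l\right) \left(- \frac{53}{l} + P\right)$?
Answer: $\frac{9179110}{2392057237} \approx 0.0038373$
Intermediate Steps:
$Y = -97$ ($Y = -106 + 9 = -97$)
$N{\left(l \right)} = -4 + \left(-7 - \frac{53}{l}\right) \left(56 + l\right)$ ($N{\left(l \right)} = -4 + \left(56 + l\right) \left(- \frac{53}{l} - 7\right) = -4 + \left(56 + l\right) \left(-7 - \frac{53}{l}\right) = -4 + \left(-7 - \frac{53}{l}\right) \left(56 + l\right)$)
$\frac{1}{\frac{1}{34922 + 59708} + N{\left(Y \right)}} = \frac{1}{\frac{1}{34922 + 59708} - \left(-230 - \frac{2968}{97}\right)} = \frac{1}{\frac{1}{94630} - - \frac{25278}{97}} = \frac{1}{\frac{1}{94630} + \left(-449 + \frac{2968}{97} + 679\right)} = \frac{1}{\frac{1}{94630} + \frac{25278}{97}} = \frac{1}{\frac{2392057237}{9179110}} = \frac{9179110}{2392057237}$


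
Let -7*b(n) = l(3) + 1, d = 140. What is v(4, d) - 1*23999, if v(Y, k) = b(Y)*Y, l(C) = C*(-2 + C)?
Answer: -168009/7 ≈ -24001.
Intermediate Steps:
b(n) = -4/7 (b(n) = -(3*(-2 + 3) + 1)/7 = -(3*1 + 1)/7 = -(3 + 1)/7 = -⅐*4 = -4/7)
v(Y, k) = -4*Y/7
v(4, d) - 1*23999 = -4/7*4 - 1*23999 = -16/7 - 23999 = -168009/7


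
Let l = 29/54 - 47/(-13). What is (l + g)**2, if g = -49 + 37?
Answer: 30349081/492804 ≈ 61.584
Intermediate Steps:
l = 2915/702 (l = 29*(1/54) - 47*(-1/13) = 29/54 + 47/13 = 2915/702 ≈ 4.1524)
g = -12
(l + g)**2 = (2915/702 - 12)**2 = (-5509/702)**2 = 30349081/492804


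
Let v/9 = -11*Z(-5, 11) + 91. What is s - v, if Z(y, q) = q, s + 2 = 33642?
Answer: 33910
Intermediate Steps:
s = 33640 (s = -2 + 33642 = 33640)
v = -270 (v = 9*(-11*11 + 91) = 9*(-121 + 91) = 9*(-30) = -270)
s - v = 33640 - 1*(-270) = 33640 + 270 = 33910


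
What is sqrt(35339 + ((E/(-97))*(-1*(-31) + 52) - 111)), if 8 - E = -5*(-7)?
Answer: sqrt(331677629)/97 ≈ 187.75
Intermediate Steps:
E = -27 (E = 8 - (-5)*(-7) = 8 - 1*35 = 8 - 35 = -27)
sqrt(35339 + ((E/(-97))*(-1*(-31) + 52) - 111)) = sqrt(35339 + ((-27/(-97))*(-1*(-31) + 52) - 111)) = sqrt(35339 + ((-27*(-1/97))*(31 + 52) - 111)) = sqrt(35339 + ((27/97)*83 - 111)) = sqrt(35339 + (2241/97 - 111)) = sqrt(35339 - 8526/97) = sqrt(3419357/97) = sqrt(331677629)/97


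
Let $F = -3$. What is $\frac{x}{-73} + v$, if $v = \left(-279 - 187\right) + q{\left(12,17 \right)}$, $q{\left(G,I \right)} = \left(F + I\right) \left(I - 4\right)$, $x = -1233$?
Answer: $- \frac{19499}{73} \approx -267.11$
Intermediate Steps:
$q{\left(G,I \right)} = \left(-4 + I\right) \left(-3 + I\right)$ ($q{\left(G,I \right)} = \left(-3 + I\right) \left(I - 4\right) = \left(-3 + I\right) \left(-4 + I\right) = \left(-4 + I\right) \left(-3 + I\right)$)
$v = -284$ ($v = \left(-279 - 187\right) + \left(12 + 17^{2} - 119\right) = -466 + \left(12 + 289 - 119\right) = -466 + 182 = -284$)
$\frac{x}{-73} + v = - \frac{1233}{-73} - 284 = \left(-1233\right) \left(- \frac{1}{73}\right) - 284 = \frac{1233}{73} - 284 = - \frac{19499}{73}$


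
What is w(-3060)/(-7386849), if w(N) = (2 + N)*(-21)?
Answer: -21406/2462283 ≈ -0.0086936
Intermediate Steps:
w(N) = -42 - 21*N
w(-3060)/(-7386849) = (-42 - 21*(-3060))/(-7386849) = (-42 + 64260)*(-1/7386849) = 64218*(-1/7386849) = -21406/2462283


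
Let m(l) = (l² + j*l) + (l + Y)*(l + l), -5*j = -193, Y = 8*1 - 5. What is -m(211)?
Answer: -714868/5 ≈ -1.4297e+5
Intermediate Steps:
Y = 3 (Y = 8 - 5 = 3)
j = 193/5 (j = -⅕*(-193) = 193/5 ≈ 38.600)
m(l) = l² + 193*l/5 + 2*l*(3 + l) (m(l) = (l² + 193*l/5) + (l + 3)*(l + l) = (l² + 193*l/5) + (3 + l)*(2*l) = (l² + 193*l/5) + 2*l*(3 + l) = l² + 193*l/5 + 2*l*(3 + l))
-m(211) = -211*(223 + 15*211)/5 = -211*(223 + 3165)/5 = -211*3388/5 = -1*714868/5 = -714868/5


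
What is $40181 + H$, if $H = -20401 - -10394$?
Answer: $30174$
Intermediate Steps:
$H = -10007$ ($H = -20401 + 10394 = -10007$)
$40181 + H = 40181 - 10007 = 30174$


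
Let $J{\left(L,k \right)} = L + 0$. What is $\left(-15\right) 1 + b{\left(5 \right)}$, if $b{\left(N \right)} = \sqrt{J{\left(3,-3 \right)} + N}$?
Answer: $-15 + 2 \sqrt{2} \approx -12.172$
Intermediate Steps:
$J{\left(L,k \right)} = L$
$b{\left(N \right)} = \sqrt{3 + N}$
$\left(-15\right) 1 + b{\left(5 \right)} = \left(-15\right) 1 + \sqrt{3 + 5} = -15 + \sqrt{8} = -15 + 2 \sqrt{2}$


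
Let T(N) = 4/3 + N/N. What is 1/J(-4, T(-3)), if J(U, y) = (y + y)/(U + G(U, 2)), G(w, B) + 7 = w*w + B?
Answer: 3/2 ≈ 1.5000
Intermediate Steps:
G(w, B) = -7 + B + w**2 (G(w, B) = -7 + (w*w + B) = -7 + (w**2 + B) = -7 + (B + w**2) = -7 + B + w**2)
T(N) = 7/3 (T(N) = 4*(1/3) + 1 = 4/3 + 1 = 7/3)
J(U, y) = 2*y/(-5 + U + U**2) (J(U, y) = (y + y)/(U + (-7 + 2 + U**2)) = (2*y)/(U + (-5 + U**2)) = (2*y)/(-5 + U + U**2) = 2*y/(-5 + U + U**2))
1/J(-4, T(-3)) = 1/(2*(7/3)/(-5 - 4 + (-4)**2)) = 1/(2*(7/3)/(-5 - 4 + 16)) = 1/(2*(7/3)/7) = 1/(2*(7/3)*(1/7)) = 1/(2/3) = 3/2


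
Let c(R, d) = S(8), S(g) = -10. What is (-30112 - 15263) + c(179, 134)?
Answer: -45385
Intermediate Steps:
c(R, d) = -10
(-30112 - 15263) + c(179, 134) = (-30112 - 15263) - 10 = -45375 - 10 = -45385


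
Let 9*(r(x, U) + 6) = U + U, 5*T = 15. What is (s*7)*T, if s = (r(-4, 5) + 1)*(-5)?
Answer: 1225/3 ≈ 408.33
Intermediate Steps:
T = 3 (T = (1/5)*15 = 3)
r(x, U) = -6 + 2*U/9 (r(x, U) = -6 + (U + U)/9 = -6 + (2*U)/9 = -6 + 2*U/9)
s = 175/9 (s = ((-6 + (2/9)*5) + 1)*(-5) = ((-6 + 10/9) + 1)*(-5) = (-44/9 + 1)*(-5) = -35/9*(-5) = 175/9 ≈ 19.444)
(s*7)*T = ((175/9)*7)*3 = (1225/9)*3 = 1225/3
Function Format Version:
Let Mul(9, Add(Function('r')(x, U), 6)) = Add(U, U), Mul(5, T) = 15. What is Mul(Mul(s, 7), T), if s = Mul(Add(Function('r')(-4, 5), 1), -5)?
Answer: Rational(1225, 3) ≈ 408.33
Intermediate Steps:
T = 3 (T = Mul(Rational(1, 5), 15) = 3)
Function('r')(x, U) = Add(-6, Mul(Rational(2, 9), U)) (Function('r')(x, U) = Add(-6, Mul(Rational(1, 9), Add(U, U))) = Add(-6, Mul(Rational(1, 9), Mul(2, U))) = Add(-6, Mul(Rational(2, 9), U)))
s = Rational(175, 9) (s = Mul(Add(Add(-6, Mul(Rational(2, 9), 5)), 1), -5) = Mul(Add(Add(-6, Rational(10, 9)), 1), -5) = Mul(Add(Rational(-44, 9), 1), -5) = Mul(Rational(-35, 9), -5) = Rational(175, 9) ≈ 19.444)
Mul(Mul(s, 7), T) = Mul(Mul(Rational(175, 9), 7), 3) = Mul(Rational(1225, 9), 3) = Rational(1225, 3)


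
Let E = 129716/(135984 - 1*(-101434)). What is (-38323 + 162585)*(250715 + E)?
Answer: 3698309476581766/118709 ≈ 3.1154e+10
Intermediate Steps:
E = 64858/118709 (E = 129716/(135984 + 101434) = 129716/237418 = 129716*(1/237418) = 64858/118709 ≈ 0.54636)
(-38323 + 162585)*(250715 + E) = (-38323 + 162585)*(250715 + 64858/118709) = 124262*(29762191793/118709) = 3698309476581766/118709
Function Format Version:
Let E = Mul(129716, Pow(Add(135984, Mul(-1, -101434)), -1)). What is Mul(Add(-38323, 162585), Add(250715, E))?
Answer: Rational(3698309476581766, 118709) ≈ 3.1154e+10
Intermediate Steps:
E = Rational(64858, 118709) (E = Mul(129716, Pow(Add(135984, 101434), -1)) = Mul(129716, Pow(237418, -1)) = Mul(129716, Rational(1, 237418)) = Rational(64858, 118709) ≈ 0.54636)
Mul(Add(-38323, 162585), Add(250715, E)) = Mul(Add(-38323, 162585), Add(250715, Rational(64858, 118709))) = Mul(124262, Rational(29762191793, 118709)) = Rational(3698309476581766, 118709)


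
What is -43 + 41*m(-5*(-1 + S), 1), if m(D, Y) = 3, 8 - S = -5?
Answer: 80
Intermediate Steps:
S = 13 (S = 8 - 1*(-5) = 8 + 5 = 13)
-43 + 41*m(-5*(-1 + S), 1) = -43 + 41*3 = -43 + 123 = 80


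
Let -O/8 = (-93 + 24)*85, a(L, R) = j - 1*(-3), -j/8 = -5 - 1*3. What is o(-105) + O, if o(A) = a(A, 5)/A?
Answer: 4926533/105 ≈ 46919.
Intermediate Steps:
j = 64 (j = -8*(-5 - 1*3) = -8*(-5 - 3) = -8*(-8) = 64)
a(L, R) = 67 (a(L, R) = 64 - 1*(-3) = 64 + 3 = 67)
o(A) = 67/A
O = 46920 (O = -8*(-93 + 24)*85 = -(-552)*85 = -8*(-5865) = 46920)
o(-105) + O = 67/(-105) + 46920 = 67*(-1/105) + 46920 = -67/105 + 46920 = 4926533/105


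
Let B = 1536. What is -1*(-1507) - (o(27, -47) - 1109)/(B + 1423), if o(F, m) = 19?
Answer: 4460303/2959 ≈ 1507.4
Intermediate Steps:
-1*(-1507) - (o(27, -47) - 1109)/(B + 1423) = -1*(-1507) - (19 - 1109)/(1536 + 1423) = 1507 - (-1090)/2959 = 1507 - 1*(-1090/2959) = 1507 + 1090/2959 = 4460303/2959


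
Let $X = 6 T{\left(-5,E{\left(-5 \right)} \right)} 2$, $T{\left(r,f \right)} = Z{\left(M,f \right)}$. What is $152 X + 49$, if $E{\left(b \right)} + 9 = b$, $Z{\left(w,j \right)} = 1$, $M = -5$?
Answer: $1873$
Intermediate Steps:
$E{\left(b \right)} = -9 + b$
$T{\left(r,f \right)} = 1$
$X = 12$ ($X = 6 \cdot 1 \cdot 2 = 6 \cdot 2 = 12$)
$152 X + 49 = 152 \cdot 12 + 49 = 1824 + 49 = 1873$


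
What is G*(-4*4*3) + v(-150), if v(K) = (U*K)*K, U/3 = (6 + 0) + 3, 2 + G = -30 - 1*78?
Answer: 612780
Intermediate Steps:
G = -110 (G = -2 + (-30 - 1*78) = -2 + (-30 - 78) = -2 - 108 = -110)
U = 27 (U = 3*((6 + 0) + 3) = 3*(6 + 3) = 3*9 = 27)
v(K) = 27*K**2 (v(K) = (27*K)*K = 27*K**2)
G*(-4*4*3) + v(-150) = -110*(-4*4)*3 + 27*(-150)**2 = -(-1760)*3 + 27*22500 = -110*(-48) + 607500 = 5280 + 607500 = 612780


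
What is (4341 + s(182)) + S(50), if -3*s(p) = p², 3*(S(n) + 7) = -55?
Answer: -20177/3 ≈ -6725.7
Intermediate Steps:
S(n) = -76/3 (S(n) = -7 + (⅓)*(-55) = -7 - 55/3 = -76/3)
s(p) = -p²/3
(4341 + s(182)) + S(50) = (4341 - ⅓*182²) - 76/3 = (4341 - ⅓*33124) - 76/3 = (4341 - 33124/3) - 76/3 = -20101/3 - 76/3 = -20177/3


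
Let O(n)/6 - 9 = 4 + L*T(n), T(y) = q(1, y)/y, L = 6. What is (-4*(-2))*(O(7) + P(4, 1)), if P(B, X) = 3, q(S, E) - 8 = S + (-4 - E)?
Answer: 3960/7 ≈ 565.71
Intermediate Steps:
q(S, E) = 4 + S - E (q(S, E) = 8 + (S + (-4 - E)) = 8 + (-4 + S - E) = 4 + S - E)
T(y) = (5 - y)/y (T(y) = (4 + 1 - y)/y = (5 - y)/y)
O(n) = 78 + 36*(5 - n)/n (O(n) = 54 + 6*(4 + 6*((5 - n)/n)) = 54 + 6*(4 + 6*(5 - n)/n) = 54 + (24 + 36*(5 - n)/n) = 78 + 36*(5 - n)/n)
(-4*(-2))*(O(7) + P(4, 1)) = (-4*(-2))*((42 + 180/7) + 3) = 8*((42 + 180*(⅐)) + 3) = 8*((42 + 180/7) + 3) = 8*(474/7 + 3) = 8*(495/7) = 3960/7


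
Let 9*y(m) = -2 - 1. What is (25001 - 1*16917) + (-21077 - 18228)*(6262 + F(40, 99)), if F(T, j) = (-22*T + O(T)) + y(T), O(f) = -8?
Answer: -633611653/3 ≈ -2.1120e+8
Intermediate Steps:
y(m) = -⅓ (y(m) = (-2 - 1)/9 = (⅑)*(-3) = -⅓)
F(T, j) = -25/3 - 22*T (F(T, j) = (-22*T - 8) - ⅓ = (-8 - 22*T) - ⅓ = -25/3 - 22*T)
(25001 - 1*16917) + (-21077 - 18228)*(6262 + F(40, 99)) = (25001 - 1*16917) + (-21077 - 18228)*(6262 + (-25/3 - 22*40)) = (25001 - 16917) - 39305*(6262 + (-25/3 - 880)) = 8084 - 39305*(6262 - 2665/3) = 8084 - 39305*16121/3 = 8084 - 633635905/3 = -633611653/3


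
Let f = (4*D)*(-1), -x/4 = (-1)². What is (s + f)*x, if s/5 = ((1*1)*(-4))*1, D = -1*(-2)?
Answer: 112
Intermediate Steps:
D = 2
x = -4 (x = -4*(-1)² = -4*1 = -4)
f = -8 (f = (4*2)*(-1) = 8*(-1) = -8)
s = -20 (s = 5*(((1*1)*(-4))*1) = 5*((1*(-4))*1) = 5*(-4*1) = 5*(-4) = -20)
(s + f)*x = (-20 - 8)*(-4) = -28*(-4) = 112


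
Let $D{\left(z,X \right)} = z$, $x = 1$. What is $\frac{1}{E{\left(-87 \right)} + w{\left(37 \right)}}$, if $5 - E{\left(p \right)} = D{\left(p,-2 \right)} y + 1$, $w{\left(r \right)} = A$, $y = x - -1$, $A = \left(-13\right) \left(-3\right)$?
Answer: $\frac{1}{217} \approx 0.0046083$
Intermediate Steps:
$A = 39$
$y = 2$ ($y = 1 - -1 = 1 + 1 = 2$)
$w{\left(r \right)} = 39$
$E{\left(p \right)} = 4 - 2 p$ ($E{\left(p \right)} = 5 - \left(p 2 + 1\right) = 5 - \left(2 p + 1\right) = 5 - \left(1 + 2 p\right) = 4 - 2 p$)
$\frac{1}{E{\left(-87 \right)} + w{\left(37 \right)}} = \frac{1}{\left(4 - -174\right) + 39} = \frac{1}{\left(4 + 174\right) + 39} = \frac{1}{178 + 39} = \frac{1}{217}$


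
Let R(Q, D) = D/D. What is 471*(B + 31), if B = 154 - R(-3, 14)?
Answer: 86664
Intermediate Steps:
R(Q, D) = 1
B = 153 (B = 154 - 1*1 = 154 - 1 = 153)
471*(B + 31) = 471*(153 + 31) = 471*184 = 86664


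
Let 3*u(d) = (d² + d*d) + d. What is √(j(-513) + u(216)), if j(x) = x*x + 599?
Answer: 4*√18434 ≈ 543.09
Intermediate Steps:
j(x) = 599 + x² (j(x) = x² + 599 = 599 + x²)
u(d) = d/3 + 2*d²/3 (u(d) = ((d² + d*d) + d)/3 = ((d² + d²) + d)/3 = (2*d² + d)/3 = (d + 2*d²)/3 = d/3 + 2*d²/3)
√(j(-513) + u(216)) = √((599 + (-513)²) + (⅓)*216*(1 + 2*216)) = √((599 + 263169) + (⅓)*216*(1 + 432)) = √(263768 + (⅓)*216*433) = √(263768 + 31176) = √294944 = 4*√18434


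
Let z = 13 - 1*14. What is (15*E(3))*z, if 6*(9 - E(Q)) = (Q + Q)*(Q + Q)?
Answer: -45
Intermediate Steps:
z = -1 (z = 13 - 14 = -1)
E(Q) = 9 - 2*Q²/3 (E(Q) = 9 - (Q + Q)*(Q + Q)/6 = 9 - 2*Q*2*Q/6 = 9 - 2*Q²/3)
(15*E(3))*z = (15*(9 - ⅔*3²))*(-1) = (15*(9 - ⅔*9))*(-1) = (15*(9 - 6))*(-1) = (15*3)*(-1) = 45*(-1) = -45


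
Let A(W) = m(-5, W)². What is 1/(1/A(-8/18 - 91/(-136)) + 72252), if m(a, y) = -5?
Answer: 25/1806301 ≈ 1.3840e-5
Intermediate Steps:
A(W) = 25 (A(W) = (-5)² = 25)
1/(1/A(-8/18 - 91/(-136)) + 72252) = 1/(1/25 + 72252) = 1/(1806301/25) = 25/1806301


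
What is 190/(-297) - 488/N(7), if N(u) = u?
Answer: -146266/2079 ≈ -70.354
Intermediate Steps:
190/(-297) - 488/N(7) = 190/(-297) - 488/7 = 190*(-1/297) - 488*⅐ = -190/297 - 488/7 = -146266/2079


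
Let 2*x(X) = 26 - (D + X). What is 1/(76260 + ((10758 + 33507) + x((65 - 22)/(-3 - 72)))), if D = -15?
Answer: 75/9040934 ≈ 8.2956e-6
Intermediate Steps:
x(X) = 41/2 - X/2 (x(X) = (26 - (-15 + X))/2 = (26 + (15 - X))/2 = (41 - X)/2 = 41/2 - X/2)
1/(76260 + ((10758 + 33507) + x((65 - 22)/(-3 - 72)))) = 1/(76260 + ((10758 + 33507) + (41/2 - (65 - 22)/(2*(-3 - 72))))) = 1/(76260 + (44265 + (41/2 - 43/(2*(-75))))) = 1/(76260 + (44265 + (41/2 - 43*(-1)/(2*75)))) = 1/(76260 + (44265 + (41/2 - 1/2*(-43/75)))) = 1/(76260 + (44265 + (41/2 + 43/150))) = 1/(76260 + (44265 + 1559/75)) = 1/(76260 + 3321434/75) = 1/(9040934/75) = 75/9040934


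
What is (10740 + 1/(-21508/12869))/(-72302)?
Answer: -230983051/1555071416 ≈ -0.14854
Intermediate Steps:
(10740 + 1/(-21508/12869))/(-72302) = (10740 + 1/(-21508*1/12869))*(-1/72302) = (10740 + 1/(-21508/12869))*(-1/72302) = (10740 - 12869/21508)*(-1/72302) = (230983051/21508)*(-1/72302) = -230983051/1555071416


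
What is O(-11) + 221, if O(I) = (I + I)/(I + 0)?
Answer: 223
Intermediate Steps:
O(I) = 2 (O(I) = (2*I)/I = 2)
O(-11) + 221 = 2 + 221 = 223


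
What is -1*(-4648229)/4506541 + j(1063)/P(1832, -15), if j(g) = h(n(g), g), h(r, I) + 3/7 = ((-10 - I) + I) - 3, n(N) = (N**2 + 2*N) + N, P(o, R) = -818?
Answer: 13519687054/12902226883 ≈ 1.0479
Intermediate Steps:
n(N) = N**2 + 3*N
h(r, I) = -94/7 (h(r, I) = -3/7 + (((-10 - I) + I) - 3) = -3/7 + (-10 - 3) = -3/7 - 13 = -94/7)
j(g) = -94/7
-1*(-4648229)/4506541 + j(1063)/P(1832, -15) = -1*(-4648229)/4506541 - 94/7/(-818) = 4648229*(1/4506541) - 94/7*(-1/818) = 4648229/4506541 + 47/2863 = 13519687054/12902226883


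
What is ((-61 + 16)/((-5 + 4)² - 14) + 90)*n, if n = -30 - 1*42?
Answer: -87480/13 ≈ -6729.2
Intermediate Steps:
n = -72 (n = -30 - 42 = -72)
((-61 + 16)/((-5 + 4)² - 14) + 90)*n = ((-61 + 16)/((-5 + 4)² - 14) + 90)*(-72) = (-45/((-1)² - 14) + 90)*(-72) = (-45/(1 - 14) + 90)*(-72) = (-45/(-13) + 90)*(-72) = (-45*(-1/13) + 90)*(-72) = (45/13 + 90)*(-72) = (1215/13)*(-72) = -87480/13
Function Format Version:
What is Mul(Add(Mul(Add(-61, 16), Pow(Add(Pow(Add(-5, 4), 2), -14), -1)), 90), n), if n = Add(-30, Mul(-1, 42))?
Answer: Rational(-87480, 13) ≈ -6729.2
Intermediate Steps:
n = -72 (n = Add(-30, -42) = -72)
Mul(Add(Mul(Add(-61, 16), Pow(Add(Pow(Add(-5, 4), 2), -14), -1)), 90), n) = Mul(Add(Mul(Add(-61, 16), Pow(Add(Pow(Add(-5, 4), 2), -14), -1)), 90), -72) = Mul(Add(Mul(-45, Pow(Add(Pow(-1, 2), -14), -1)), 90), -72) = Mul(Add(Mul(-45, Pow(Add(1, -14), -1)), 90), -72) = Mul(Add(Mul(-45, Pow(-13, -1)), 90), -72) = Mul(Add(Mul(-45, Rational(-1, 13)), 90), -72) = Mul(Add(Rational(45, 13), 90), -72) = Mul(Rational(1215, 13), -72) = Rational(-87480, 13)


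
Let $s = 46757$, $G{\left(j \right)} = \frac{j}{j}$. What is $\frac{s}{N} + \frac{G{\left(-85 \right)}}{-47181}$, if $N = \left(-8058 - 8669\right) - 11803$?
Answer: $- \frac{735356849}{448691310} \approx -1.6389$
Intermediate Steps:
$G{\left(j \right)} = 1$
$N = -28530$ ($N = -16727 - 11803 = -28530$)
$\frac{s}{N} + \frac{G{\left(-85 \right)}}{-47181} = \frac{46757}{-28530} + 1 \frac{1}{-47181} = 46757 \left(- \frac{1}{28530}\right) + 1 \left(- \frac{1}{47181}\right) = - \frac{46757}{28530} - \frac{1}{47181} = - \frac{735356849}{448691310}$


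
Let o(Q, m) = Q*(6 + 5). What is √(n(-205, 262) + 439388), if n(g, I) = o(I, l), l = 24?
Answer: √442270 ≈ 665.03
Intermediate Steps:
o(Q, m) = 11*Q (o(Q, m) = Q*11 = 11*Q)
n(g, I) = 11*I
√(n(-205, 262) + 439388) = √(11*262 + 439388) = √(2882 + 439388) = √442270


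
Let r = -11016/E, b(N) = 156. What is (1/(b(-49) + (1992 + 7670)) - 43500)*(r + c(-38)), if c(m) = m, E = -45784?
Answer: 92291354834903/56188414 ≈ 1.6425e+6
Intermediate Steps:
r = 1377/5723 (r = -11016/(-45784) = -11016*(-1/45784) = 1377/5723 ≈ 0.24061)
(1/(b(-49) + (1992 + 7670)) - 43500)*(r + c(-38)) = (1/(156 + (1992 + 7670)) - 43500)*(1377/5723 - 38) = (1/(156 + 9662) - 43500)*(-216097/5723) = (1/9818 - 43500)*(-216097/5723) = -427082999/9818*(-216097/5723) = 92291354834903/56188414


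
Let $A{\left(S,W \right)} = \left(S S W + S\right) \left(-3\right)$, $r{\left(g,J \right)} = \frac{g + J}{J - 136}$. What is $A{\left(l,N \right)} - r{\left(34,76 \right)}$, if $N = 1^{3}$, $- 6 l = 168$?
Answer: $- \frac{13597}{6} \approx -2266.2$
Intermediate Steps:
$l = -28$ ($l = \left(- \frac{1}{6}\right) 168 = -28$)
$r{\left(g,J \right)} = \frac{J + g}{-136 + J}$
$N = 1$
$A{\left(S,W \right)} = - 3 S - 3 W S^{2}$ ($A{\left(S,W \right)} = \left(S^{2} W + S\right) \left(-3\right) = \left(W S^{2} + S\right) \left(-3\right) = \left(S + W S^{2}\right) \left(-3\right) = - 3 S - 3 W S^{2}$)
$A{\left(l,N \right)} - r{\left(34,76 \right)} = \left(-3\right) \left(-28\right) \left(1 - 28\right) - \frac{76 + 34}{-136 + 76} = \left(-3\right) \left(-28\right) \left(1 - 28\right) - \frac{1}{-60} \cdot 110 = \left(-3\right) \left(-28\right) \left(-27\right) - \left(- \frac{1}{60}\right) 110 = -2268 - - \frac{11}{6} = -2268 + \frac{11}{6} = - \frac{13597}{6}$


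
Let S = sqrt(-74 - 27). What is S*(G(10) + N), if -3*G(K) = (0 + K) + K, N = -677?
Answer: -2051*I*sqrt(101)/3 ≈ -6870.8*I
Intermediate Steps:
G(K) = -2*K/3 (G(K) = -((0 + K) + K)/3 = -(K + K)/3 = -2*K/3)
S = I*sqrt(101) (S = sqrt(-101) = I*sqrt(101) ≈ 10.05*I)
S*(G(10) + N) = (I*sqrt(101))*(-2/3*10 - 677) = (I*sqrt(101))*(-20/3 - 677) = (I*sqrt(101))*(-2051/3) = -2051*I*sqrt(101)/3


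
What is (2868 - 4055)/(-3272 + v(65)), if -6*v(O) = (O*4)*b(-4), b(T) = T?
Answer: 3561/9296 ≈ 0.38307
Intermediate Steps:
v(O) = 8*O/3 (v(O) = -O*4*(-4)/6 = -4*O*(-4)/6 = -(-8)*O/3 = 8*O/3)
(2868 - 4055)/(-3272 + v(65)) = (2868 - 4055)/(-3272 + (8/3)*65) = -1187/(-3272 + 520/3) = -1187/(-9296/3) = -1187*(-3/9296) = 3561/9296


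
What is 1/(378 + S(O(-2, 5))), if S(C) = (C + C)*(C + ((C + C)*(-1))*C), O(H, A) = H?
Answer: 1/418 ≈ 0.0023923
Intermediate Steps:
S(C) = 2*C*(C - 2*C²) (S(C) = (2*C)*(C + ((2*C)*(-1))*C) = (2*C)*(C + (-2*C)*C) = (2*C)*(C - 2*C²) = 2*C*(C - 2*C²))
1/(378 + S(O(-2, 5))) = 1/(378 + (-2)²*(2 - 4*(-2))) = 1/(378 + 4*(2 + 8)) = 1/(378 + 4*10) = 1/(378 + 40) = 1/418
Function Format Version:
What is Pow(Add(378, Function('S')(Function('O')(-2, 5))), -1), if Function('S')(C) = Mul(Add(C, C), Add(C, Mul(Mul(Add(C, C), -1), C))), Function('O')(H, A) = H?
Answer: Rational(1, 418) ≈ 0.0023923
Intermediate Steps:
Function('S')(C) = Mul(2, C, Add(C, Mul(-2, Pow(C, 2)))) (Function('S')(C) = Mul(Mul(2, C), Add(C, Mul(Mul(Mul(2, C), -1), C))) = Mul(Mul(2, C), Add(C, Mul(Mul(-2, C), C))) = Mul(Mul(2, C), Add(C, Mul(-2, Pow(C, 2)))) = Mul(2, C, Add(C, Mul(-2, Pow(C, 2)))))
Pow(Add(378, Function('S')(Function('O')(-2, 5))), -1) = Pow(Add(378, Mul(Pow(-2, 2), Add(2, Mul(-4, -2)))), -1) = Pow(Add(378, Mul(4, Add(2, 8))), -1) = Pow(Add(378, Mul(4, 10)), -1) = Pow(Add(378, 40), -1) = Pow(418, -1) = Rational(1, 418)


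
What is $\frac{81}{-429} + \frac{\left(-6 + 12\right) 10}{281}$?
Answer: $\frac{993}{40183} \approx 0.024712$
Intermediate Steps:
$\frac{81}{-429} + \frac{\left(-6 + 12\right) 10}{281} = 81 \left(- \frac{1}{429}\right) + 6 \cdot 10 \cdot \frac{1}{281} = - \frac{27}{143} + 60 \cdot \frac{1}{281} = - \frac{27}{143} + \frac{60}{281} = \frac{993}{40183}$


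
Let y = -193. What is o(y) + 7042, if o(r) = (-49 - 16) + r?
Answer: 6784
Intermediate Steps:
o(r) = -65 + r
o(y) + 7042 = (-65 - 193) + 7042 = -258 + 7042 = 6784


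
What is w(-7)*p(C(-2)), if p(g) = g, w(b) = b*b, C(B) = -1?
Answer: -49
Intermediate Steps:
w(b) = b**2
w(-7)*p(C(-2)) = (-7)**2*(-1) = 49*(-1) = -49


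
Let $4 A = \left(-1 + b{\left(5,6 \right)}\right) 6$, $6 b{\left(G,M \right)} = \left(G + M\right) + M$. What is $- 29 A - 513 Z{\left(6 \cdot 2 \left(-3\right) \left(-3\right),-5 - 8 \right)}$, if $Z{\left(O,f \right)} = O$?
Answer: $- \frac{221935}{4} \approx -55484.0$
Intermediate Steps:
$b{\left(G,M \right)} = \frac{M}{3} + \frac{G}{6}$ ($b{\left(G,M \right)} = \frac{\left(G + M\right) + M}{6} = \frac{G + 2 M}{6} = \frac{M}{3} + \frac{G}{6}$)
$A = \frac{11}{4}$ ($A = \frac{\left(-1 + \left(\frac{1}{3} \cdot 6 + \frac{1}{6} \cdot 5\right)\right) 6}{4} = \frac{\left(-1 + \left(2 + \frac{5}{6}\right)\right) 6}{4} = \frac{\left(-1 + \frac{17}{6}\right) 6}{4} = \frac{\frac{11}{6} \cdot 6}{4} = \frac{1}{4} \cdot 11 = \frac{11}{4} \approx 2.75$)
$- 29 A - 513 Z{\left(6 \cdot 2 \left(-3\right) \left(-3\right),-5 - 8 \right)} = \left(-29\right) \frac{11}{4} - 513 \cdot 6 \cdot 2 \left(-3\right) \left(-3\right) = - \frac{319}{4} - 513 \cdot 12 \left(-3\right) \left(-3\right) = - \frac{319}{4} - 513 \left(\left(-36\right) \left(-3\right)\right) = - \frac{319}{4} - 55404 = - \frac{221935}{4}$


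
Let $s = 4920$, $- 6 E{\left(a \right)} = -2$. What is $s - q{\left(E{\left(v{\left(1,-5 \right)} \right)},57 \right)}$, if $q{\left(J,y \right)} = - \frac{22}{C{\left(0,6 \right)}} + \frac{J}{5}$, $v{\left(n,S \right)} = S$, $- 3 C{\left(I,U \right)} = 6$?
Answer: $\frac{73634}{15} \approx 4908.9$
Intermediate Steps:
$C{\left(I,U \right)} = -2$ ($C{\left(I,U \right)} = \left(- \frac{1}{3}\right) 6 = -2$)
$E{\left(a \right)} = \frac{1}{3}$ ($E{\left(a \right)} = \left(- \frac{1}{6}\right) \left(-2\right) = \frac{1}{3}$)
$q{\left(J,y \right)} = 11 + \frac{J}{5}$ ($q{\left(J,y \right)} = - \frac{22}{-2} + \frac{J}{5} = \left(-22\right) \left(- \frac{1}{2}\right) + J \frac{1}{5} = 11 + \frac{J}{5}$)
$s - q{\left(E{\left(v{\left(1,-5 \right)} \right)},57 \right)} = 4920 - \left(11 + \frac{1}{5} \cdot \frac{1}{3}\right) = 4920 - \left(11 + \frac{1}{15}\right) = 4920 - \frac{166}{15} = \frac{73634}{15}$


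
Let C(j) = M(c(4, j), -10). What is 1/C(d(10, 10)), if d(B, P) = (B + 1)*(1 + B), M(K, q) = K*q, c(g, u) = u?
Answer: -1/1210 ≈ -0.00082645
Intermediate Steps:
d(B, P) = (1 + B)² (d(B, P) = (1 + B)*(1 + B) = (1 + B)²)
C(j) = -10*j (C(j) = j*(-10) = -10*j)
1/C(d(10, 10)) = 1/(-10*(1 + 10)²) = 1/(-10*11²) = 1/(-10*121) = 1/(-1210) = -1/1210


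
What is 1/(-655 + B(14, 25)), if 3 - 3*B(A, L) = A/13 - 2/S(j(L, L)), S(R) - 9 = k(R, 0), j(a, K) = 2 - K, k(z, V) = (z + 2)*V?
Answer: -351/229654 ≈ -0.0015284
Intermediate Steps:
k(z, V) = V*(2 + z) (k(z, V) = (2 + z)*V = V*(2 + z))
S(R) = 9 (S(R) = 9 + 0*(2 + R) = 9 + 0 = 9)
B(A, L) = 29/27 - A/39 (B(A, L) = 1 - (A/13 - 2/9)/3 = 1 - (-2/9 + A/13)/3 = 1 + (2/27 - A/39) = 29/27 - A/39)
1/(-655 + B(14, 25)) = 1/(-655 + (29/27 - 1/39*14)) = 1/(-655 + (29/27 - 14/39)) = 1/(-655 + 251/351) = 1/(-229654/351) = -351/229654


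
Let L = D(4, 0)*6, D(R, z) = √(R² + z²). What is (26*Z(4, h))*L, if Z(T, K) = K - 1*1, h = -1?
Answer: -1248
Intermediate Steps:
Z(T, K) = -1 + K (Z(T, K) = K - 1 = -1 + K)
L = 24 (L = √(4² + 0²)*6 = √(16 + 0)*6 = √16*6 = 4*6 = 24)
(26*Z(4, h))*L = (26*(-1 - 1))*24 = (26*(-2))*24 = -52*24 = -1248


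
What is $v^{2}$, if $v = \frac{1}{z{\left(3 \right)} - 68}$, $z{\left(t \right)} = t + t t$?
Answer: $\frac{1}{3136} \approx 0.00031888$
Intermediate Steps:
$z{\left(t \right)} = t + t^{2}$
$v = - \frac{1}{56}$ ($v = \frac{1}{3 \left(1 + 3\right) - 68} = \frac{1}{3 \cdot 4 - 68} = \frac{1}{12 - 68} = \frac{1}{-56} = - \frac{1}{56} \approx -0.017857$)
$v^{2} = \left(- \frac{1}{56}\right)^{2} = \frac{1}{3136}$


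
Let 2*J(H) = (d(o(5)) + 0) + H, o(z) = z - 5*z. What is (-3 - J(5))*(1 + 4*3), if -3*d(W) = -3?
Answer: -78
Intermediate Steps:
o(z) = -4*z
d(W) = 1 (d(W) = -1/3*(-3) = 1)
J(H) = 1/2 + H/2 (J(H) = ((1 + 0) + H)/2 = (1 + H)/2 = 1/2 + H/2)
(-3 - J(5))*(1 + 4*3) = (-3 - (1/2 + (1/2)*5))*(1 + 4*3) = (-3 - (1/2 + 5/2))*(1 + 12) = (-3 - 1*3)*13 = (-3 - 3)*13 = -6*13 = -78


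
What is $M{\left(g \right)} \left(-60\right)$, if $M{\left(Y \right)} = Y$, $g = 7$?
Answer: $-420$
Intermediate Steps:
$M{\left(g \right)} \left(-60\right) = 7 \left(-60\right) = -420$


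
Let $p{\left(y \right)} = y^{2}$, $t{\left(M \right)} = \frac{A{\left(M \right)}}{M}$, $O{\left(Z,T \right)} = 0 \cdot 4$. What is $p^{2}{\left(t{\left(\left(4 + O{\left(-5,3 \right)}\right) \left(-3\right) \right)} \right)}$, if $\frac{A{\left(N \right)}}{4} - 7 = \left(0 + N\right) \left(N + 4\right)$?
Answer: $\frac{112550881}{81} \approx 1.3895 \cdot 10^{6}$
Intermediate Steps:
$A{\left(N \right)} = 28 + 4 N \left(4 + N\right)$ ($A{\left(N \right)} = 28 + 4 \left(0 + N\right) \left(N + 4\right) = 28 + 4 N \left(4 + N\right)$)
$O{\left(Z,T \right)} = 0$
$t{\left(M \right)} = \frac{28 + 4 M^{2} + 16 M}{M}$
$p^{2}{\left(t{\left(\left(4 + O{\left(-5,3 \right)}\right) \left(-3\right) \right)} \right)} = \left(\left(16 + 4 \left(4 + 0\right) \left(-3\right) + \frac{28}{\left(4 + 0\right) \left(-3\right)}\right)^{2}\right)^{2} = \left(\left(16 + 4 \cdot 4 \left(-3\right) + \frac{28}{4 \left(-3\right)}\right)^{2}\right)^{2} = \left(\left(16 + 4 \left(-12\right) + \frac{28}{-12}\right)^{2}\right)^{2} = \left(\left(16 - 48 + 28 \left(- \frac{1}{12}\right)\right)^{2}\right)^{2} = \left(\left(16 - 48 - \frac{7}{3}\right)^{2}\right)^{2} = \left(\left(- \frac{103}{3}\right)^{2}\right)^{2} = \left(\frac{10609}{9}\right)^{2} = \frac{112550881}{81}$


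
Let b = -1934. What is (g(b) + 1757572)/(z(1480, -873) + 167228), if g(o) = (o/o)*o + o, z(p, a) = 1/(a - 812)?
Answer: 984997080/93926393 ≈ 10.487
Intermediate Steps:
z(p, a) = 1/(-812 + a)
g(o) = 2*o (g(o) = 1*o + o = o + o = 2*o)
(g(b) + 1757572)/(z(1480, -873) + 167228) = (2*(-1934) + 1757572)/(1/(-812 - 873) + 167228) = (-3868 + 1757572)/(1/(-1685) + 167228) = 1753704/(-1/1685 + 167228) = 1753704/(281779179/1685) = 1753704*(1685/281779179) = 984997080/93926393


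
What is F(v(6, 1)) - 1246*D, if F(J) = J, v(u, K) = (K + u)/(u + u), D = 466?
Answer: -6967625/12 ≈ -5.8064e+5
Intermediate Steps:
v(u, K) = (K + u)/(2*u) (v(u, K) = (K + u)/((2*u)) = (K + u)*(1/(2*u)) = (K + u)/(2*u))
F(v(6, 1)) - 1246*D = (1/2)*(1 + 6)/6 - 1246*466 = (1/2)*(1/6)*7 - 580636 = 7/12 - 580636 = -6967625/12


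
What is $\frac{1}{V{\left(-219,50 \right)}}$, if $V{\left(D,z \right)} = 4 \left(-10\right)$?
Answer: $- \frac{1}{40} \approx -0.025$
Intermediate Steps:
$V{\left(D,z \right)} = -40$
$\frac{1}{V{\left(-219,50 \right)}} = \frac{1}{-40} = - \frac{1}{40}$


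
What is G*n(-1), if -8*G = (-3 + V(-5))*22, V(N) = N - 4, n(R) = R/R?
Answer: 33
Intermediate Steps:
n(R) = 1
V(N) = -4 + N
G = 33 (G = -(-3 + (-4 - 5))*22/8 = -(-3 - 9)*22/8 = -(-3)*22/2 = -⅛*(-264) = 33)
G*n(-1) = 33*1 = 33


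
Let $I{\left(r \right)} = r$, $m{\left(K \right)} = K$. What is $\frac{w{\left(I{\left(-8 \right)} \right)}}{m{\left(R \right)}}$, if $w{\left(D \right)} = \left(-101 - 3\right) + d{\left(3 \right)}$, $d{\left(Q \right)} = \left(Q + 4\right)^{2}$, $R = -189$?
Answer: $\frac{55}{189} \approx 0.29101$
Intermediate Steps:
$d{\left(Q \right)} = \left(4 + Q\right)^{2}$
$w{\left(D \right)} = -55$ ($w{\left(D \right)} = \left(-101 - 3\right) + \left(4 + 3\right)^{2} = -104 + 7^{2} = -104 + 49 = -55$)
$\frac{w{\left(I{\left(-8 \right)} \right)}}{m{\left(R \right)}} = - \frac{55}{-189} = \left(-55\right) \left(- \frac{1}{189}\right) = \frac{55}{189}$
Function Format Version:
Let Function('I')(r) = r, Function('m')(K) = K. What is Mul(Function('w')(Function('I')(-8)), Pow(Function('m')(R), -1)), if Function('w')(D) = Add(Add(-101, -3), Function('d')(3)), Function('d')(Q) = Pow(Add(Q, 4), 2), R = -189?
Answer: Rational(55, 189) ≈ 0.29101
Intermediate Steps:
Function('d')(Q) = Pow(Add(4, Q), 2)
Function('w')(D) = -55 (Function('w')(D) = Add(Add(-101, -3), Pow(Add(4, 3), 2)) = Add(-104, Pow(7, 2)) = Add(-104, 49) = -55)
Mul(Function('w')(Function('I')(-8)), Pow(Function('m')(R), -1)) = Mul(-55, Pow(-189, -1)) = Mul(-55, Rational(-1, 189)) = Rational(55, 189)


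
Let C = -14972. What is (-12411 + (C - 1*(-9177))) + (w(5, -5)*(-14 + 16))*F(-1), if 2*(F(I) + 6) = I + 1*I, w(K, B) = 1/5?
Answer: -91044/5 ≈ -18209.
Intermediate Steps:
w(K, B) = ⅕
F(I) = -6 + I (F(I) = -6 + (I + 1*I)/2 = -6 + (I + I)/2 = -6 + (2*I)/2 = -6 + I)
(-12411 + (C - 1*(-9177))) + (w(5, -5)*(-14 + 16))*F(-1) = (-12411 + (-14972 - 1*(-9177))) + ((-14 + 16)/5)*(-6 - 1) = (-12411 + (-14972 + 9177)) + ((⅕)*2)*(-7) = (-12411 - 5795) + (⅖)*(-7) = -18206 - 14/5 = -91044/5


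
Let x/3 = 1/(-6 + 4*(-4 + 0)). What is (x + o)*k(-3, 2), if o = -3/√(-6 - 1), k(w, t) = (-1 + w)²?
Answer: -24/11 + 48*I*√7/7 ≈ -2.1818 + 18.142*I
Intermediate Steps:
o = 3*I*√7/7 (o = -3*(-I*√7/7) = -(-3)*I*√7/7 = 3*I*√7/7 ≈ 1.1339*I)
x = -3/22 (x = 3/(-6 + 4*(-4 + 0)) = 3/(-6 + 4*(-4)) = 3/(-6 - 16) = 3/(-22) = 3*(-1/22) = -3/22 ≈ -0.13636)
(x + o)*k(-3, 2) = (-3/22 + 3*I*√7/7)*(-1 - 3)² = (-3/22 + 3*I*√7/7)*(-4)² = (-3/22 + 3*I*√7/7)*16 = -24/11 + 48*I*√7/7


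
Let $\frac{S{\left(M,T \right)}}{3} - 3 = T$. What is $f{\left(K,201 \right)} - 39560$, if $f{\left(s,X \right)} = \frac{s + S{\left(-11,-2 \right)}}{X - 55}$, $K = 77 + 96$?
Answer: $- \frac{2887792}{73} \approx -39559.0$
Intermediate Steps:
$S{\left(M,T \right)} = 9 + 3 T$
$K = 173$
$f{\left(s,X \right)} = \frac{3 + s}{-55 + X}$ ($f{\left(s,X \right)} = \frac{s + \left(9 + 3 \left(-2\right)\right)}{X - 55} = \frac{s + \left(9 - 6\right)}{-55 + X} = \frac{s + 3}{-55 + X} = \frac{3 + s}{-55 + X}$)
$f{\left(K,201 \right)} - 39560 = \frac{3 + 173}{-55 + 201} - 39560 = \frac{1}{146} \cdot 176 - 39560 = \frac{88}{73} - 39560 = - \frac{2887792}{73}$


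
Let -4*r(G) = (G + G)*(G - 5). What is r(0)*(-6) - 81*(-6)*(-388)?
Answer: -188568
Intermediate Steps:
r(G) = -G*(-5 + G)/2 (r(G) = -(G + G)*(G - 5)/4 = -2*G*(-5 + G)/4 = -G*(-5 + G)/2)
r(0)*(-6) - 81*(-6)*(-388) = ((1/2)*0*(5 - 1*0))*(-6) - 81*(-6)*(-388) = ((1/2)*0*(5 + 0))*(-6) + 486*(-388) = ((1/2)*0*5)*(-6) - 188568 = 0*(-6) - 188568 = 0 - 188568 = -188568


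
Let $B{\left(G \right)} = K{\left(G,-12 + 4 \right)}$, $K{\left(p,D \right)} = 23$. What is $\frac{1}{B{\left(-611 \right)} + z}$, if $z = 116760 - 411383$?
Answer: $- \frac{1}{294600} \approx -3.3944 \cdot 10^{-6}$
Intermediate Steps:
$B{\left(G \right)} = 23$
$z = -294623$
$\frac{1}{B{\left(-611 \right)} + z} = \frac{1}{23 - 294623} = \frac{1}{-294600} = - \frac{1}{294600}$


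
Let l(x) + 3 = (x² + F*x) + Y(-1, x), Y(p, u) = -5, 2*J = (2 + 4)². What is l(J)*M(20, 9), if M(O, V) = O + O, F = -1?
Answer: 11920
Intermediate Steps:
J = 18 (J = (2 + 4)²/2 = (½)*6² = (½)*36 = 18)
M(O, V) = 2*O
l(x) = -8 + x² - x (l(x) = -3 + ((x² - x) - 5) = -3 + (-5 + x² - x) = -8 + x² - x)
l(J)*M(20, 9) = (-8 + 18² - 1*18)*(2*20) = (-8 + 324 - 18)*40 = 298*40 = 11920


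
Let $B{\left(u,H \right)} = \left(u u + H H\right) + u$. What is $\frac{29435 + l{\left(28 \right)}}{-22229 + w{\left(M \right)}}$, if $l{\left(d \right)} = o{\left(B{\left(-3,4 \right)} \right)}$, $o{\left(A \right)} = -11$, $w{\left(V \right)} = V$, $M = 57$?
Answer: $- \frac{7356}{5543} \approx -1.3271$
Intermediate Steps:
$B{\left(u,H \right)} = u + H^{2} + u^{2}$ ($B{\left(u,H \right)} = \left(u^{2} + H^{2}\right) + u = \left(H^{2} + u^{2}\right) + u = u + H^{2} + u^{2}$)
$l{\left(d \right)} = -11$
$\frac{29435 + l{\left(28 \right)}}{-22229 + w{\left(M \right)}} = \frac{29435 - 11}{-22229 + 57} = \frac{29424}{-22172} = 29424 \left(- \frac{1}{22172}\right) = - \frac{7356}{5543}$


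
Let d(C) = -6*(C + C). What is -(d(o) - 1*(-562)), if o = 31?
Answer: -190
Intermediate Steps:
d(C) = -12*C
-(d(o) - 1*(-562)) = -(-12*31 - 1*(-562)) = -(-372 + 562) = -1*190 = -190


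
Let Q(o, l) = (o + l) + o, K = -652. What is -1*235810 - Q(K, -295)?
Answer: -234211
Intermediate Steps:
Q(o, l) = l + 2*o (Q(o, l) = (l + o) + o = l + 2*o)
-1*235810 - Q(K, -295) = -1*235810 - (-295 + 2*(-652)) = -235810 - (-295 - 1304) = -235810 - 1*(-1599) = -235810 + 1599 = -234211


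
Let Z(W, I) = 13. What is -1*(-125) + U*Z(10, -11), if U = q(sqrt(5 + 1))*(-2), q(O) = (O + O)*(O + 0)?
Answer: -187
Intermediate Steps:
q(O) = 2*O**2 (q(O) = (2*O)*O = 2*O**2)
U = -24 (U = (2*(sqrt(5 + 1))**2)*(-2) = (2*(sqrt(6))**2)*(-2) = (2*6)*(-2) = 12*(-2) = -24)
-1*(-125) + U*Z(10, -11) = -1*(-125) - 24*13 = 125 - 312 = -187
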